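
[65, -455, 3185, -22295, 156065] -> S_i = 65*-7^i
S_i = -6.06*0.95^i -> [-6.06, -5.76, -5.47, -5.2, -4.94]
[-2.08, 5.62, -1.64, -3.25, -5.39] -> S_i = Random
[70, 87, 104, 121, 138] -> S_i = 70 + 17*i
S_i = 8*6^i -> [8, 48, 288, 1728, 10368]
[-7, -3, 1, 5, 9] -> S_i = -7 + 4*i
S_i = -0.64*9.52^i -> [-0.64, -6.09, -58.0, -552.19, -5256.88]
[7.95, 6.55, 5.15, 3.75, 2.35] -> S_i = 7.95 + -1.40*i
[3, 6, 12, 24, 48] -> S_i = 3*2^i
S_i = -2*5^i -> [-2, -10, -50, -250, -1250]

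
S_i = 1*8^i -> [1, 8, 64, 512, 4096]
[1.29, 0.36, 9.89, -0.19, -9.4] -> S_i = Random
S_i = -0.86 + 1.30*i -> [-0.86, 0.44, 1.74, 3.04, 4.34]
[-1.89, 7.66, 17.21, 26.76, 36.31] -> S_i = -1.89 + 9.55*i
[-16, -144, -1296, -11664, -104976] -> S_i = -16*9^i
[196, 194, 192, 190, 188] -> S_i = 196 + -2*i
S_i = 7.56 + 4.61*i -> [7.56, 12.17, 16.78, 21.39, 26.0]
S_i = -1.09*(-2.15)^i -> [-1.09, 2.34, -5.04, 10.83, -23.29]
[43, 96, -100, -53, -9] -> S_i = Random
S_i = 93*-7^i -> [93, -651, 4557, -31899, 223293]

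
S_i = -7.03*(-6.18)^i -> [-7.03, 43.45, -268.49, 1659.28, -10254.38]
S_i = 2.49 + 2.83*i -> [2.49, 5.32, 8.15, 10.98, 13.81]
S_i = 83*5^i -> [83, 415, 2075, 10375, 51875]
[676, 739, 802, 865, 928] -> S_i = 676 + 63*i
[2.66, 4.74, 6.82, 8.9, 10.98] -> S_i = 2.66 + 2.08*i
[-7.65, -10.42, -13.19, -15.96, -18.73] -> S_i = -7.65 + -2.77*i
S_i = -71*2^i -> [-71, -142, -284, -568, -1136]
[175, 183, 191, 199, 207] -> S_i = 175 + 8*i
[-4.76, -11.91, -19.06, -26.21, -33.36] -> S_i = -4.76 + -7.15*i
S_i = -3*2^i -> [-3, -6, -12, -24, -48]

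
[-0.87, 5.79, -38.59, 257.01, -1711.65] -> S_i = -0.87*(-6.66)^i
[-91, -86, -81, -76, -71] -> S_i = -91 + 5*i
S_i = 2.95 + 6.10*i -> [2.95, 9.05, 15.15, 21.25, 27.35]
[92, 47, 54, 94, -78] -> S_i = Random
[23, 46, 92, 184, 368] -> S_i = 23*2^i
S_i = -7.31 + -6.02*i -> [-7.31, -13.33, -19.35, -25.37, -31.39]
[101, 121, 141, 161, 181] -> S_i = 101 + 20*i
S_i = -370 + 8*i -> [-370, -362, -354, -346, -338]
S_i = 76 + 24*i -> [76, 100, 124, 148, 172]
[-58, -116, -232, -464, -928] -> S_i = -58*2^i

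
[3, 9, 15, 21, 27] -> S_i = 3 + 6*i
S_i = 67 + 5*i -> [67, 72, 77, 82, 87]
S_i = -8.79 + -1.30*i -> [-8.79, -10.09, -11.39, -12.69, -13.99]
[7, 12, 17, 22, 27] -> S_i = 7 + 5*i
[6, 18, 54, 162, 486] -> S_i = 6*3^i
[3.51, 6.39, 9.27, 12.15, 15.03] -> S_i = 3.51 + 2.88*i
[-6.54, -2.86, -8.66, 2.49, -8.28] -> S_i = Random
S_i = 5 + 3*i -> [5, 8, 11, 14, 17]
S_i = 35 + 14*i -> [35, 49, 63, 77, 91]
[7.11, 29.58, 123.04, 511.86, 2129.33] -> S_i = 7.11*4.16^i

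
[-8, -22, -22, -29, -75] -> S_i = Random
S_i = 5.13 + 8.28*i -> [5.13, 13.41, 21.69, 29.97, 38.25]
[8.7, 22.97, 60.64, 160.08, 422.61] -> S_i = 8.70*2.64^i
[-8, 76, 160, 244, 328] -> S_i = -8 + 84*i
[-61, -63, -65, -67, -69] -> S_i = -61 + -2*i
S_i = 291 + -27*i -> [291, 264, 237, 210, 183]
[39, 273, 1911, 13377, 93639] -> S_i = 39*7^i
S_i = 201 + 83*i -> [201, 284, 367, 450, 533]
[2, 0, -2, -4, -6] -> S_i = 2 + -2*i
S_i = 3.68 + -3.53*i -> [3.68, 0.15, -3.38, -6.91, -10.44]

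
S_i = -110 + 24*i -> [-110, -86, -62, -38, -14]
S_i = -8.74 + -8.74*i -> [-8.74, -17.48, -26.22, -34.96, -43.7]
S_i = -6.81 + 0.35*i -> [-6.81, -6.46, -6.11, -5.76, -5.41]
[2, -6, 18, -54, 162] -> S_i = 2*-3^i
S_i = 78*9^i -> [78, 702, 6318, 56862, 511758]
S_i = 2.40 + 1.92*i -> [2.4, 4.32, 6.24, 8.16, 10.08]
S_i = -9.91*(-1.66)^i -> [-9.91, 16.45, -27.31, 45.33, -75.25]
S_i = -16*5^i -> [-16, -80, -400, -2000, -10000]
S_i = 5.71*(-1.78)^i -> [5.71, -10.16, 18.09, -32.2, 57.32]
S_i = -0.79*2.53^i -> [-0.79, -2.0, -5.06, -12.79, -32.37]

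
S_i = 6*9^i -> [6, 54, 486, 4374, 39366]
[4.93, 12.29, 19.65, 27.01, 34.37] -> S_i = 4.93 + 7.36*i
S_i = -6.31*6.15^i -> [-6.31, -38.81, -238.66, -1467.76, -9026.72]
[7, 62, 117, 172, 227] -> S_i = 7 + 55*i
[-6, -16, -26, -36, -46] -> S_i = -6 + -10*i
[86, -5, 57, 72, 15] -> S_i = Random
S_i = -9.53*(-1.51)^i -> [-9.53, 14.39, -21.73, 32.81, -49.55]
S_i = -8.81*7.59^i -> [-8.81, -66.87, -507.53, -3852.13, -29237.69]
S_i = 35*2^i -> [35, 70, 140, 280, 560]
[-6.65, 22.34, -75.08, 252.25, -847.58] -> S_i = -6.65*(-3.36)^i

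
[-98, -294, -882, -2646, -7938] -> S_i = -98*3^i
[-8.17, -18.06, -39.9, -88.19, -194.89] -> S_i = -8.17*2.21^i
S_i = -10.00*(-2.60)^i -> [-10.0, 26.0, -67.6, 175.76, -456.98]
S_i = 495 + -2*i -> [495, 493, 491, 489, 487]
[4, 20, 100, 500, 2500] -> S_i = 4*5^i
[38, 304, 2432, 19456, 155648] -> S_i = 38*8^i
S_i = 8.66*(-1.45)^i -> [8.66, -12.56, 18.21, -26.4, 38.28]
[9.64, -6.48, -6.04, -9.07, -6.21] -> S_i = Random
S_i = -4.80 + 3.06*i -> [-4.8, -1.74, 1.32, 4.38, 7.44]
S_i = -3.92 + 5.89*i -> [-3.92, 1.97, 7.86, 13.75, 19.64]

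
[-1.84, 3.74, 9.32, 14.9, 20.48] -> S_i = -1.84 + 5.58*i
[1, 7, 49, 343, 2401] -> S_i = 1*7^i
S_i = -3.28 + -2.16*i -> [-3.28, -5.44, -7.6, -9.76, -11.92]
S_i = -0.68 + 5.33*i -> [-0.68, 4.65, 9.98, 15.31, 20.64]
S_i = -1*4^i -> [-1, -4, -16, -64, -256]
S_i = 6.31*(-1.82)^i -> [6.31, -11.48, 20.9, -38.04, 69.23]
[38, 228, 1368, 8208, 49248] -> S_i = 38*6^i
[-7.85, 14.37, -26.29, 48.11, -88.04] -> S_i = -7.85*(-1.83)^i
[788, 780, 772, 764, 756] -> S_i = 788 + -8*i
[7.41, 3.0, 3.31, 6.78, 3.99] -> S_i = Random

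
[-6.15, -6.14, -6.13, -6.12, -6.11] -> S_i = -6.15 + 0.01*i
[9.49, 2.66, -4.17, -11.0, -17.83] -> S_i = 9.49 + -6.83*i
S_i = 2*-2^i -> [2, -4, 8, -16, 32]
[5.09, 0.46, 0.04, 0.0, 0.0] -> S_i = 5.09*0.09^i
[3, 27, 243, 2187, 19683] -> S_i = 3*9^i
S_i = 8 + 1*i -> [8, 9, 10, 11, 12]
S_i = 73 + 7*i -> [73, 80, 87, 94, 101]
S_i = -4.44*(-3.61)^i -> [-4.44, 16.03, -57.86, 208.88, -754.07]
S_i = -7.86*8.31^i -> [-7.86, -65.32, -542.78, -4510.51, -37482.34]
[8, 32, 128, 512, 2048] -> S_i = 8*4^i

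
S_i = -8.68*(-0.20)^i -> [-8.68, 1.74, -0.35, 0.07, -0.01]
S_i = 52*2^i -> [52, 104, 208, 416, 832]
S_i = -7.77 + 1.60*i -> [-7.77, -6.17, -4.57, -2.97, -1.37]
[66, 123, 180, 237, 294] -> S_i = 66 + 57*i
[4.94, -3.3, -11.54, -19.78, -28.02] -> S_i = 4.94 + -8.24*i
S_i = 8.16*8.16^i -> [8.16, 66.59, 543.34, 4433.64, 36178.52]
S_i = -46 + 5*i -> [-46, -41, -36, -31, -26]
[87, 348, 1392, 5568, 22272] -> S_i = 87*4^i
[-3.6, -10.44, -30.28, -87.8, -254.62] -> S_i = -3.60*2.90^i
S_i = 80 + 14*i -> [80, 94, 108, 122, 136]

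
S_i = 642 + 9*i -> [642, 651, 660, 669, 678]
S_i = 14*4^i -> [14, 56, 224, 896, 3584]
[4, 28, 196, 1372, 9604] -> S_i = 4*7^i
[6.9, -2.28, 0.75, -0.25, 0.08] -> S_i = 6.90*(-0.33)^i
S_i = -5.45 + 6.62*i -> [-5.45, 1.17, 7.79, 14.41, 21.03]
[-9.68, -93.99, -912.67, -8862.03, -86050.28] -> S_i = -9.68*9.71^i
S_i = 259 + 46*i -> [259, 305, 351, 397, 443]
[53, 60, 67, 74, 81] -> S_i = 53 + 7*i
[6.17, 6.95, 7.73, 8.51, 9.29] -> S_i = 6.17 + 0.78*i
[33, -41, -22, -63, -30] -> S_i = Random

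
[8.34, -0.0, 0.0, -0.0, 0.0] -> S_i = 8.34*-0.00^i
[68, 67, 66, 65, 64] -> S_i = 68 + -1*i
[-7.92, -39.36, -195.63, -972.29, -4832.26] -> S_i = -7.92*4.97^i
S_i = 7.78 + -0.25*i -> [7.78, 7.53, 7.28, 7.03, 6.78]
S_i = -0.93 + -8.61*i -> [-0.93, -9.54, -18.15, -26.76, -35.37]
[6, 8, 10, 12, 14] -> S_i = 6 + 2*i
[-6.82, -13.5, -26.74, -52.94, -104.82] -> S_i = -6.82*1.98^i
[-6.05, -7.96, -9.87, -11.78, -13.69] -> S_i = -6.05 + -1.91*i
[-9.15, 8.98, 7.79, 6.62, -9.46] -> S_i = Random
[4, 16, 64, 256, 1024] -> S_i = 4*4^i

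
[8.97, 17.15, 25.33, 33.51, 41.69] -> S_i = 8.97 + 8.18*i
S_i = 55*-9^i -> [55, -495, 4455, -40095, 360855]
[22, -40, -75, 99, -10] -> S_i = Random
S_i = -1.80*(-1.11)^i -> [-1.8, 2.0, -2.22, 2.46, -2.73]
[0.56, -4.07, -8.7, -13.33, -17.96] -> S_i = 0.56 + -4.63*i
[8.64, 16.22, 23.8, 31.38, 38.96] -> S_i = 8.64 + 7.58*i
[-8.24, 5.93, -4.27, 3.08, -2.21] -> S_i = -8.24*(-0.72)^i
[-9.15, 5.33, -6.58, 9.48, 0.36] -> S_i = Random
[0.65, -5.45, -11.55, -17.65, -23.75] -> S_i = 0.65 + -6.10*i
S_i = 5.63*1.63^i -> [5.63, 9.18, 14.96, 24.38, 39.74]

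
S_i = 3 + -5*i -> [3, -2, -7, -12, -17]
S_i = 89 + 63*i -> [89, 152, 215, 278, 341]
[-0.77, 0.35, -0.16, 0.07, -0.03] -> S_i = -0.77*(-0.45)^i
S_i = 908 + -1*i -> [908, 907, 906, 905, 904]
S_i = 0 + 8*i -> [0, 8, 16, 24, 32]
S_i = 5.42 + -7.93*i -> [5.42, -2.51, -10.44, -18.37, -26.3]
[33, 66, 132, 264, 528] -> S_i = 33*2^i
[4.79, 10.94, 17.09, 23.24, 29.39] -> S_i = 4.79 + 6.15*i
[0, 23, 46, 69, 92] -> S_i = 0 + 23*i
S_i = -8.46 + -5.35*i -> [-8.46, -13.81, -19.16, -24.51, -29.86]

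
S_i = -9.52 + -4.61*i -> [-9.52, -14.13, -18.74, -23.35, -27.96]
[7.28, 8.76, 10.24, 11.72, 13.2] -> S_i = 7.28 + 1.48*i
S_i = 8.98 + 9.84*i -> [8.98, 18.82, 28.66, 38.5, 48.34]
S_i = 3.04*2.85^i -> [3.04, 8.66, 24.69, 70.37, 200.56]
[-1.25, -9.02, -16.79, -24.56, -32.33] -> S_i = -1.25 + -7.77*i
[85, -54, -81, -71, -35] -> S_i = Random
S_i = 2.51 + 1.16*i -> [2.51, 3.67, 4.83, 5.99, 7.15]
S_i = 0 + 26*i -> [0, 26, 52, 78, 104]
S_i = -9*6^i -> [-9, -54, -324, -1944, -11664]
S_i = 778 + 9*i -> [778, 787, 796, 805, 814]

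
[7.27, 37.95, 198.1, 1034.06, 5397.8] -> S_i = 7.27*5.22^i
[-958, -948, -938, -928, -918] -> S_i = -958 + 10*i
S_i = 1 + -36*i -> [1, -35, -71, -107, -143]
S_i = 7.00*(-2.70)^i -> [7.0, -18.9, 51.03, -137.78, 372.01]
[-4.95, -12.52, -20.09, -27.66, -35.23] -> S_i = -4.95 + -7.57*i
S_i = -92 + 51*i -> [-92, -41, 10, 61, 112]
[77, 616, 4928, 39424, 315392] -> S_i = 77*8^i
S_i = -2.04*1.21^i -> [-2.04, -2.47, -2.99, -3.61, -4.37]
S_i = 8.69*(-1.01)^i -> [8.69, -8.78, 8.86, -8.95, 9.04]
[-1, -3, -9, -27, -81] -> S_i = -1*3^i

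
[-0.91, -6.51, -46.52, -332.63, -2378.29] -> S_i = -0.91*7.15^i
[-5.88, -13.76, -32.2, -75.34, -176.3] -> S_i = -5.88*2.34^i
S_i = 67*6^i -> [67, 402, 2412, 14472, 86832]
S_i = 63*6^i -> [63, 378, 2268, 13608, 81648]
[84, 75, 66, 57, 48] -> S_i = 84 + -9*i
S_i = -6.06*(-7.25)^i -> [-6.06, 43.93, -318.53, 2309.33, -16742.67]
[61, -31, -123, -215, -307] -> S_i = 61 + -92*i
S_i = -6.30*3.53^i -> [-6.3, -22.24, -78.5, -277.12, -978.23]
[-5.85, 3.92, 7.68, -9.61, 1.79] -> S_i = Random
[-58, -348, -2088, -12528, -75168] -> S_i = -58*6^i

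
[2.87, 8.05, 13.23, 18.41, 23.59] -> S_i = 2.87 + 5.18*i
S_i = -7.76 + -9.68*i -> [-7.76, -17.44, -27.12, -36.8, -46.48]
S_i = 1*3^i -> [1, 3, 9, 27, 81]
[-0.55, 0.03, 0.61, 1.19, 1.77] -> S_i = -0.55 + 0.58*i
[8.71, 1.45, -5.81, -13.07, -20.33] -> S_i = 8.71 + -7.26*i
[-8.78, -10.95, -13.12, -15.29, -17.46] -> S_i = -8.78 + -2.17*i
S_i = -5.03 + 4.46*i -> [-5.03, -0.57, 3.89, 8.35, 12.81]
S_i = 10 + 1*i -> [10, 11, 12, 13, 14]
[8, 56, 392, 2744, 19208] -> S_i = 8*7^i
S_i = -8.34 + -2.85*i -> [-8.34, -11.19, -14.04, -16.89, -19.74]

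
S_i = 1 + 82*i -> [1, 83, 165, 247, 329]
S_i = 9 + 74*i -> [9, 83, 157, 231, 305]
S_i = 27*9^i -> [27, 243, 2187, 19683, 177147]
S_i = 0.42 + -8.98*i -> [0.42, -8.56, -17.54, -26.52, -35.5]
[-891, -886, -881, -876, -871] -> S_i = -891 + 5*i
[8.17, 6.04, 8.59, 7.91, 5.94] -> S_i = Random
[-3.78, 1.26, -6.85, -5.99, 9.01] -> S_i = Random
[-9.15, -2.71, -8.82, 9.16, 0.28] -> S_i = Random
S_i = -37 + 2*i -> [-37, -35, -33, -31, -29]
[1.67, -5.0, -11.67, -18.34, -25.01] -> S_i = 1.67 + -6.67*i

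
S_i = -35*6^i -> [-35, -210, -1260, -7560, -45360]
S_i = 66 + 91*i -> [66, 157, 248, 339, 430]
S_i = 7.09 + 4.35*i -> [7.09, 11.44, 15.79, 20.14, 24.49]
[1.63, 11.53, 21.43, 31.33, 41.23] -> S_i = 1.63 + 9.90*i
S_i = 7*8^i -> [7, 56, 448, 3584, 28672]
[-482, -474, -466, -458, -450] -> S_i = -482 + 8*i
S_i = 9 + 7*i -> [9, 16, 23, 30, 37]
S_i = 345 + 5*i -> [345, 350, 355, 360, 365]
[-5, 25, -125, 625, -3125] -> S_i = -5*-5^i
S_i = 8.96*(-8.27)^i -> [8.96, -74.1, 612.8, -5067.86, 41911.2]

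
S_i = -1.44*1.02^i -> [-1.44, -1.47, -1.5, -1.53, -1.56]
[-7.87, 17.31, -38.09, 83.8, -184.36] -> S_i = -7.87*(-2.20)^i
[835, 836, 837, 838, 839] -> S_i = 835 + 1*i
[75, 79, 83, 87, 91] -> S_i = 75 + 4*i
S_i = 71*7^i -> [71, 497, 3479, 24353, 170471]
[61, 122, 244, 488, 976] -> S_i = 61*2^i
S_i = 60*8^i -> [60, 480, 3840, 30720, 245760]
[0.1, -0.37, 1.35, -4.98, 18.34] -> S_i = 0.10*(-3.68)^i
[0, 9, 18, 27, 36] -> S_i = 0 + 9*i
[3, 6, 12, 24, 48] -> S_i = 3*2^i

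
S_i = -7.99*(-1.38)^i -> [-7.99, 11.03, -15.22, 21.0, -28.98]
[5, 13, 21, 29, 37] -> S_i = 5 + 8*i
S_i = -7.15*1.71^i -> [-7.15, -12.23, -20.91, -35.75, -61.14]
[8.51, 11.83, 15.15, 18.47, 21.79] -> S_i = 8.51 + 3.32*i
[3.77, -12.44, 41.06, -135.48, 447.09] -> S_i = 3.77*(-3.30)^i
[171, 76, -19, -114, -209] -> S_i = 171 + -95*i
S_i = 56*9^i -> [56, 504, 4536, 40824, 367416]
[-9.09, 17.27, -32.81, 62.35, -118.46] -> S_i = -9.09*(-1.90)^i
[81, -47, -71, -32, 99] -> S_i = Random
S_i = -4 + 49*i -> [-4, 45, 94, 143, 192]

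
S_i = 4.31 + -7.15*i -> [4.31, -2.84, -9.99, -17.14, -24.29]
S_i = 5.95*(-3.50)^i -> [5.95, -20.82, 72.89, -255.11, 892.87]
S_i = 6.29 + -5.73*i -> [6.29, 0.56, -5.17, -10.9, -16.63]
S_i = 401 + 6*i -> [401, 407, 413, 419, 425]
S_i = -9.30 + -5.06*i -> [-9.3, -14.36, -19.42, -24.48, -29.54]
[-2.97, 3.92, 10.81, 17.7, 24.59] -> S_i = -2.97 + 6.89*i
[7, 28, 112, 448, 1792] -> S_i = 7*4^i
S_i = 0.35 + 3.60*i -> [0.35, 3.95, 7.55, 11.15, 14.75]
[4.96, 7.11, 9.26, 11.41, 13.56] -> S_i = 4.96 + 2.15*i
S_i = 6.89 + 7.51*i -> [6.89, 14.4, 21.91, 29.42, 36.93]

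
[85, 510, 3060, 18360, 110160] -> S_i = 85*6^i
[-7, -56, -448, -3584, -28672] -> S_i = -7*8^i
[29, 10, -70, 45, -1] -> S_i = Random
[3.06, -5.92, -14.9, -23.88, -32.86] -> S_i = 3.06 + -8.98*i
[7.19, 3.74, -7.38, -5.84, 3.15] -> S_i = Random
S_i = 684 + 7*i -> [684, 691, 698, 705, 712]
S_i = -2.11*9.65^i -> [-2.11, -20.36, -196.49, -1896.11, -18297.5]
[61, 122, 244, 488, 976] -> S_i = 61*2^i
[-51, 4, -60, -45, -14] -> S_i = Random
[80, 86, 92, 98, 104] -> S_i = 80 + 6*i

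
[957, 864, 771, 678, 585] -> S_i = 957 + -93*i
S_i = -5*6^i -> [-5, -30, -180, -1080, -6480]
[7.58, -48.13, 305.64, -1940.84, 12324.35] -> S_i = 7.58*(-6.35)^i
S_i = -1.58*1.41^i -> [-1.58, -2.23, -3.14, -4.43, -6.25]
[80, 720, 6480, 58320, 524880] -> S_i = 80*9^i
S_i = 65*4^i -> [65, 260, 1040, 4160, 16640]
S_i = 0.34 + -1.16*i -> [0.34, -0.82, -1.98, -3.14, -4.3]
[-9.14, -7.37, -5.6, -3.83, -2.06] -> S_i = -9.14 + 1.77*i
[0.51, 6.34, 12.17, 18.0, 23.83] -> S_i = 0.51 + 5.83*i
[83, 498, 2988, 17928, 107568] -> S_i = 83*6^i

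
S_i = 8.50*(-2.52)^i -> [8.5, -21.42, 53.98, -136.03, 342.78]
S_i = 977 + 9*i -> [977, 986, 995, 1004, 1013]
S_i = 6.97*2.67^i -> [6.97, 18.61, 49.69, 132.67, 354.22]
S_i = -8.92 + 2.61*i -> [-8.92, -6.31, -3.7, -1.09, 1.52]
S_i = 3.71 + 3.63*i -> [3.71, 7.34, 10.97, 14.6, 18.23]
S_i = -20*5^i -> [-20, -100, -500, -2500, -12500]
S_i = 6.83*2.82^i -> [6.83, 19.26, 54.31, 153.17, 431.93]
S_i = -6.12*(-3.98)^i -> [-6.12, 24.36, -96.94, 385.83, -1535.62]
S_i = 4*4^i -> [4, 16, 64, 256, 1024]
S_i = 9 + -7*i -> [9, 2, -5, -12, -19]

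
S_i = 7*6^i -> [7, 42, 252, 1512, 9072]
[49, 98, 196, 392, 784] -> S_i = 49*2^i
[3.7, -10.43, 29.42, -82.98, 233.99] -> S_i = 3.70*(-2.82)^i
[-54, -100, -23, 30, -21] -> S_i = Random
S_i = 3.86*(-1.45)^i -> [3.86, -5.6, 8.12, -11.77, 17.06]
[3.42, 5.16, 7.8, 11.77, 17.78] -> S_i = 3.42*1.51^i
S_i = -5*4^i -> [-5, -20, -80, -320, -1280]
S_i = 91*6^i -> [91, 546, 3276, 19656, 117936]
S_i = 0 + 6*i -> [0, 6, 12, 18, 24]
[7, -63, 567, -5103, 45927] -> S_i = 7*-9^i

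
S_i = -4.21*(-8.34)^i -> [-4.21, 35.11, -292.83, 2442.19, -20367.9]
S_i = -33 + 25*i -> [-33, -8, 17, 42, 67]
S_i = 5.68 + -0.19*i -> [5.68, 5.49, 5.3, 5.11, 4.92]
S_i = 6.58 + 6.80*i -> [6.58, 13.38, 20.18, 26.98, 33.78]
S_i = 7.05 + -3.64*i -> [7.05, 3.41, -0.23, -3.87, -7.51]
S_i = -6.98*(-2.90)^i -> [-6.98, 20.24, -58.7, 170.24, -493.68]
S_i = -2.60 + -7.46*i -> [-2.6, -10.06, -17.52, -24.98, -32.44]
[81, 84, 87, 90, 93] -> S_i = 81 + 3*i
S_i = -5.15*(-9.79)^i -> [-5.15, 50.42, -493.6, 4832.32, -47308.37]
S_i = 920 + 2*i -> [920, 922, 924, 926, 928]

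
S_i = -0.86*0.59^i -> [-0.86, -0.51, -0.3, -0.18, -0.1]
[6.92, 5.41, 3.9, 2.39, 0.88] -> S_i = 6.92 + -1.51*i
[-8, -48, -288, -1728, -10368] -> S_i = -8*6^i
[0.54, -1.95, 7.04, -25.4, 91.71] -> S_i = 0.54*(-3.61)^i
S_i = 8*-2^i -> [8, -16, 32, -64, 128]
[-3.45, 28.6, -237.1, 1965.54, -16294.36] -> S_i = -3.45*(-8.29)^i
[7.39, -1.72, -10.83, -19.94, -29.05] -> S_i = 7.39 + -9.11*i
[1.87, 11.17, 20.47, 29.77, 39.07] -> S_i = 1.87 + 9.30*i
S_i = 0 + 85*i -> [0, 85, 170, 255, 340]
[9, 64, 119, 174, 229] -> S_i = 9 + 55*i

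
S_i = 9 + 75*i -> [9, 84, 159, 234, 309]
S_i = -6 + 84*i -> [-6, 78, 162, 246, 330]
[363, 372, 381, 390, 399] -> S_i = 363 + 9*i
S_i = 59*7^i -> [59, 413, 2891, 20237, 141659]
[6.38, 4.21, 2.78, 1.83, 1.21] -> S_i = 6.38*0.66^i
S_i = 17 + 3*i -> [17, 20, 23, 26, 29]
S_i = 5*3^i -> [5, 15, 45, 135, 405]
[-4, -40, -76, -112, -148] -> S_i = -4 + -36*i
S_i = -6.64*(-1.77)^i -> [-6.64, 11.75, -20.8, 36.82, -65.17]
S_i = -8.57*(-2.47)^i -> [-8.57, 21.17, -52.28, 129.14, -318.98]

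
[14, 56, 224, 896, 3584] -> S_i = 14*4^i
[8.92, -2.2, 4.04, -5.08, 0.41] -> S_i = Random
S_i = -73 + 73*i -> [-73, 0, 73, 146, 219]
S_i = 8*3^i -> [8, 24, 72, 216, 648]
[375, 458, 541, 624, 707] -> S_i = 375 + 83*i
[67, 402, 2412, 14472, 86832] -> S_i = 67*6^i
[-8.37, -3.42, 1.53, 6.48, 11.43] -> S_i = -8.37 + 4.95*i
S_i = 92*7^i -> [92, 644, 4508, 31556, 220892]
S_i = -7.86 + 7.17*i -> [-7.86, -0.69, 6.48, 13.65, 20.82]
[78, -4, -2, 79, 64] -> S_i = Random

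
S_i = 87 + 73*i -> [87, 160, 233, 306, 379]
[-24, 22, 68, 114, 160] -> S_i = -24 + 46*i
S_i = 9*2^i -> [9, 18, 36, 72, 144]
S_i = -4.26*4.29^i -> [-4.26, -18.28, -78.4, -336.34, -1442.91]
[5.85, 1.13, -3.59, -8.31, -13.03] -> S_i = 5.85 + -4.72*i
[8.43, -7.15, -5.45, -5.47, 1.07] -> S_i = Random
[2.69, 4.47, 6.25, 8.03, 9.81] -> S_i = 2.69 + 1.78*i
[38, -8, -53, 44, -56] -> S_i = Random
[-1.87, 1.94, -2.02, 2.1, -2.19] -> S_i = -1.87*(-1.04)^i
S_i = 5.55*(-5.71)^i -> [5.55, -31.69, 180.95, -1033.24, 5899.8]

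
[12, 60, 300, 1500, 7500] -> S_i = 12*5^i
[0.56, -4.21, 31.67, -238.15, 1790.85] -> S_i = 0.56*(-7.52)^i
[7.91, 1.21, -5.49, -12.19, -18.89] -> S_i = 7.91 + -6.70*i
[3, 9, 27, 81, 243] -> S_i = 3*3^i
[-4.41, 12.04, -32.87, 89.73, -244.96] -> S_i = -4.41*(-2.73)^i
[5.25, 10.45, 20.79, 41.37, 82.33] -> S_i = 5.25*1.99^i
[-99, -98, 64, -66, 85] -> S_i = Random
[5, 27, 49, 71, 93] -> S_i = 5 + 22*i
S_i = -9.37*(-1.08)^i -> [-9.37, 10.12, -10.93, 11.8, -12.75]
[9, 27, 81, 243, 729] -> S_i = 9*3^i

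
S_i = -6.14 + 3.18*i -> [-6.14, -2.96, 0.22, 3.4, 6.58]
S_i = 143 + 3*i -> [143, 146, 149, 152, 155]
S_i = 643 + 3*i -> [643, 646, 649, 652, 655]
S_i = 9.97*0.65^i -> [9.97, 6.48, 4.21, 2.74, 1.78]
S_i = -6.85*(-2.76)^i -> [-6.85, 18.91, -52.18, 144.02, -397.49]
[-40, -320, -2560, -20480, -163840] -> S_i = -40*8^i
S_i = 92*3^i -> [92, 276, 828, 2484, 7452]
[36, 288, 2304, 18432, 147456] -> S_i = 36*8^i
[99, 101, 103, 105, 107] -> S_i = 99 + 2*i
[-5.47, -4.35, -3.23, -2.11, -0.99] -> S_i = -5.47 + 1.12*i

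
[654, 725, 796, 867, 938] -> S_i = 654 + 71*i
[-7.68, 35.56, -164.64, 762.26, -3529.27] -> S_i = -7.68*(-4.63)^i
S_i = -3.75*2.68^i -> [-3.75, -10.05, -26.93, -72.18, -193.45]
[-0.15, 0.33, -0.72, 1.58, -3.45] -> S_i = -0.15*(-2.19)^i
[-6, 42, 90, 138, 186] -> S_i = -6 + 48*i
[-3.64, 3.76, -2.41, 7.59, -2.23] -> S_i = Random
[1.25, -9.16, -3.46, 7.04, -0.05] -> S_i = Random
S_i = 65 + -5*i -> [65, 60, 55, 50, 45]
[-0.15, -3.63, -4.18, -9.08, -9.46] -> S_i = Random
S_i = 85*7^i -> [85, 595, 4165, 29155, 204085]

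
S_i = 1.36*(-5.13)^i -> [1.36, -6.98, 35.79, -183.61, 941.91]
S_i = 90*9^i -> [90, 810, 7290, 65610, 590490]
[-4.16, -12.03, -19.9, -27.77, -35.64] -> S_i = -4.16 + -7.87*i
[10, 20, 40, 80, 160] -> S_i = 10*2^i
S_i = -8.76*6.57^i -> [-8.76, -57.55, -378.12, -2484.28, -16321.71]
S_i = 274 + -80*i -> [274, 194, 114, 34, -46]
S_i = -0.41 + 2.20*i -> [-0.41, 1.79, 3.99, 6.19, 8.39]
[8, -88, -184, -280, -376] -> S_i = 8 + -96*i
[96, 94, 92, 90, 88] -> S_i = 96 + -2*i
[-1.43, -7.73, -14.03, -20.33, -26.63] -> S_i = -1.43 + -6.30*i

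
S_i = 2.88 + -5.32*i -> [2.88, -2.44, -7.76, -13.08, -18.4]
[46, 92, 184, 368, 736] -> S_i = 46*2^i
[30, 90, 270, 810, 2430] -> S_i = 30*3^i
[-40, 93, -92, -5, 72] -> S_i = Random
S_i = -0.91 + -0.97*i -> [-0.91, -1.88, -2.85, -3.82, -4.79]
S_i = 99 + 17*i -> [99, 116, 133, 150, 167]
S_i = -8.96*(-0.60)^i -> [-8.96, 5.38, -3.23, 1.94, -1.16]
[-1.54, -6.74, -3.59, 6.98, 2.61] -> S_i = Random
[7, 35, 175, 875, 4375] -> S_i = 7*5^i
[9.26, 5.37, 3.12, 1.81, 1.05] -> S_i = 9.26*0.58^i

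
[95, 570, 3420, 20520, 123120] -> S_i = 95*6^i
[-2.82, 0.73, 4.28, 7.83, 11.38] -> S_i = -2.82 + 3.55*i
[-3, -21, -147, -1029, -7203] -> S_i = -3*7^i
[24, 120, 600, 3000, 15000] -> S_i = 24*5^i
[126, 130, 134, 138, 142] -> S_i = 126 + 4*i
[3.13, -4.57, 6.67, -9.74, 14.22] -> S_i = 3.13*(-1.46)^i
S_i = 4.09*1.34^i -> [4.09, 5.48, 7.34, 9.84, 13.19]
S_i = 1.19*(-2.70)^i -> [1.19, -3.21, 8.68, -23.42, 63.24]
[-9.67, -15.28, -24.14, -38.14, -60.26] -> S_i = -9.67*1.58^i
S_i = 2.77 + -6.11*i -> [2.77, -3.34, -9.45, -15.56, -21.67]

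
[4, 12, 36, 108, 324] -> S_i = 4*3^i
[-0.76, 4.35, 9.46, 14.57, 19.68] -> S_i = -0.76 + 5.11*i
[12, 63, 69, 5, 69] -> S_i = Random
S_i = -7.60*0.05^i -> [-7.6, -0.38, -0.02, -0.0, -0.0]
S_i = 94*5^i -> [94, 470, 2350, 11750, 58750]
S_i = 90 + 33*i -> [90, 123, 156, 189, 222]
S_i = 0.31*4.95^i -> [0.31, 1.53, 7.6, 37.6, 186.12]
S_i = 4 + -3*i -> [4, 1, -2, -5, -8]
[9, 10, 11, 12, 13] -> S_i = 9 + 1*i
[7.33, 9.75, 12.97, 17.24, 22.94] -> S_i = 7.33*1.33^i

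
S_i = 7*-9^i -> [7, -63, 567, -5103, 45927]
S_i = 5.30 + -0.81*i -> [5.3, 4.49, 3.68, 2.87, 2.06]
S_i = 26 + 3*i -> [26, 29, 32, 35, 38]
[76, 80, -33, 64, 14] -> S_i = Random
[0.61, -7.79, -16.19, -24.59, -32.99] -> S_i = 0.61 + -8.40*i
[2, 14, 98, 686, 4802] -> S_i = 2*7^i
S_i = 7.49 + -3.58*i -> [7.49, 3.91, 0.33, -3.25, -6.83]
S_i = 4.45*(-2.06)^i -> [4.45, -9.17, 18.88, -38.9, 80.14]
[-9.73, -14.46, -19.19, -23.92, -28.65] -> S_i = -9.73 + -4.73*i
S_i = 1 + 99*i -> [1, 100, 199, 298, 397]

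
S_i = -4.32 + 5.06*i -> [-4.32, 0.74, 5.8, 10.86, 15.92]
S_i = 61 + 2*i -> [61, 63, 65, 67, 69]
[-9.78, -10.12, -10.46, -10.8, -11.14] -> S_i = -9.78 + -0.34*i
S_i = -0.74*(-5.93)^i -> [-0.74, 4.39, -26.02, 154.31, -915.06]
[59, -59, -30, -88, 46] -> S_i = Random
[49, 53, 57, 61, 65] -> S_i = 49 + 4*i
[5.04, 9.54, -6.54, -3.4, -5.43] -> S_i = Random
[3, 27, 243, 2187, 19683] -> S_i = 3*9^i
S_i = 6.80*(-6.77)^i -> [6.8, -46.04, 311.66, -2109.96, 14284.45]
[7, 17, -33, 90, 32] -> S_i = Random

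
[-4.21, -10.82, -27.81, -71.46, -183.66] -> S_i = -4.21*2.57^i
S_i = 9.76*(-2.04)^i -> [9.76, -19.91, 40.62, -82.86, 169.03]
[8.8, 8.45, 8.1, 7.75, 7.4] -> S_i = 8.80 + -0.35*i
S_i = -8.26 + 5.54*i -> [-8.26, -2.72, 2.82, 8.36, 13.9]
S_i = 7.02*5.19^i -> [7.02, 36.43, 189.09, 981.38, 5093.39]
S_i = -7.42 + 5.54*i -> [-7.42, -1.88, 3.66, 9.2, 14.74]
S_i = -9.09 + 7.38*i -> [-9.09, -1.71, 5.67, 13.05, 20.43]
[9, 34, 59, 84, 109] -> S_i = 9 + 25*i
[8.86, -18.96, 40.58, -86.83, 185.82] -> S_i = 8.86*(-2.14)^i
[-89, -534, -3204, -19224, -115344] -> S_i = -89*6^i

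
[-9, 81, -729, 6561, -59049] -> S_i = -9*-9^i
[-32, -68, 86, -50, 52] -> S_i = Random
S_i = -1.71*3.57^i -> [-1.71, -6.1, -21.79, -77.8, -277.76]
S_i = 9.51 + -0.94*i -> [9.51, 8.57, 7.63, 6.69, 5.75]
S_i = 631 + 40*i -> [631, 671, 711, 751, 791]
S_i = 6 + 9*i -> [6, 15, 24, 33, 42]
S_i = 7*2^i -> [7, 14, 28, 56, 112]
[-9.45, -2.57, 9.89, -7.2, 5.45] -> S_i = Random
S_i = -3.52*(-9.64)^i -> [-3.52, 33.93, -327.11, 3153.36, -30398.41]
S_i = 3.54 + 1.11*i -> [3.54, 4.65, 5.76, 6.87, 7.98]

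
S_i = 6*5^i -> [6, 30, 150, 750, 3750]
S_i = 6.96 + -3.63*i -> [6.96, 3.33, -0.3, -3.93, -7.56]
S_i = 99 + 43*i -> [99, 142, 185, 228, 271]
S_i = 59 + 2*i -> [59, 61, 63, 65, 67]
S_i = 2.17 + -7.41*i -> [2.17, -5.24, -12.65, -20.06, -27.47]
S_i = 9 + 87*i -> [9, 96, 183, 270, 357]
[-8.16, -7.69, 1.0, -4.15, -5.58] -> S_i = Random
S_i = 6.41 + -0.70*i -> [6.41, 5.71, 5.01, 4.31, 3.61]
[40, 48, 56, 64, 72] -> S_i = 40 + 8*i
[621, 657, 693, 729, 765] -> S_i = 621 + 36*i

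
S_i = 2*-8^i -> [2, -16, 128, -1024, 8192]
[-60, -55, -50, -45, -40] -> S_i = -60 + 5*i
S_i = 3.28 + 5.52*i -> [3.28, 8.8, 14.32, 19.84, 25.36]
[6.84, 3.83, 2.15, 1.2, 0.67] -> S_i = 6.84*0.56^i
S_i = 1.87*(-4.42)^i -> [1.87, -8.27, 36.53, -161.48, 713.72]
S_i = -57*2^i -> [-57, -114, -228, -456, -912]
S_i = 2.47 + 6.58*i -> [2.47, 9.05, 15.63, 22.21, 28.79]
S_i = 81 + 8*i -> [81, 89, 97, 105, 113]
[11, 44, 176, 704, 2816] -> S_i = 11*4^i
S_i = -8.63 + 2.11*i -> [-8.63, -6.52, -4.41, -2.3, -0.19]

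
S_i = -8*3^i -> [-8, -24, -72, -216, -648]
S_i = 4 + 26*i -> [4, 30, 56, 82, 108]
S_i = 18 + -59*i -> [18, -41, -100, -159, -218]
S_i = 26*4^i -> [26, 104, 416, 1664, 6656]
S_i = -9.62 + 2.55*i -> [-9.62, -7.07, -4.52, -1.97, 0.58]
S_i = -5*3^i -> [-5, -15, -45, -135, -405]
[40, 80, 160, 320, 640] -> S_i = 40*2^i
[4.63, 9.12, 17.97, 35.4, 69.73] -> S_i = 4.63*1.97^i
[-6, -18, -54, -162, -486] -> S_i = -6*3^i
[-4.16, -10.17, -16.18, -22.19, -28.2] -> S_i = -4.16 + -6.01*i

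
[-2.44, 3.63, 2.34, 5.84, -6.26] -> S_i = Random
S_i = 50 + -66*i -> [50, -16, -82, -148, -214]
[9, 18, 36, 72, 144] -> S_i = 9*2^i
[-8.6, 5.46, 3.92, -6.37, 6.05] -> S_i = Random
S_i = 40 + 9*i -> [40, 49, 58, 67, 76]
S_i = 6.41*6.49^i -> [6.41, 41.6, 269.99, 1752.23, 11372.0]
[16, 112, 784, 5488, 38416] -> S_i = 16*7^i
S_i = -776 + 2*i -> [-776, -774, -772, -770, -768]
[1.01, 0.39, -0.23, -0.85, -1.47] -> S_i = 1.01 + -0.62*i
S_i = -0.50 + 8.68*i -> [-0.5, 8.18, 16.86, 25.54, 34.22]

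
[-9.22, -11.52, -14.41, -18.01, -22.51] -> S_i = -9.22*1.25^i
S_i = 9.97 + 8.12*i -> [9.97, 18.09, 26.21, 34.33, 42.45]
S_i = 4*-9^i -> [4, -36, 324, -2916, 26244]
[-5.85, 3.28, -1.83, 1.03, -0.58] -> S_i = -5.85*(-0.56)^i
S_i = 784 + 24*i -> [784, 808, 832, 856, 880]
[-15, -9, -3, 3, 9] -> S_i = -15 + 6*i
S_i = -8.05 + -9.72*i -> [-8.05, -17.77, -27.49, -37.21, -46.93]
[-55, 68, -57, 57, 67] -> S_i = Random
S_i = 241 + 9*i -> [241, 250, 259, 268, 277]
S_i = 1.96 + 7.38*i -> [1.96, 9.34, 16.72, 24.1, 31.48]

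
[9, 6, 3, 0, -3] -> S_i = 9 + -3*i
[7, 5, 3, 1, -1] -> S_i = 7 + -2*i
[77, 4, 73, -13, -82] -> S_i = Random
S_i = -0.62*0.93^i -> [-0.62, -0.58, -0.54, -0.5, -0.46]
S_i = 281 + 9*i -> [281, 290, 299, 308, 317]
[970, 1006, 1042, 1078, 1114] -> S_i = 970 + 36*i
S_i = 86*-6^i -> [86, -516, 3096, -18576, 111456]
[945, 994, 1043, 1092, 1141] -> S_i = 945 + 49*i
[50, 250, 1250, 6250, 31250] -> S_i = 50*5^i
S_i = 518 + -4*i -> [518, 514, 510, 506, 502]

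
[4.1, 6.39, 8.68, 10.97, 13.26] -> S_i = 4.10 + 2.29*i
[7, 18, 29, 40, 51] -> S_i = 7 + 11*i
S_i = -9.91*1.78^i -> [-9.91, -17.64, -31.4, -55.89, -99.48]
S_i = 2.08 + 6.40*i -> [2.08, 8.48, 14.88, 21.28, 27.68]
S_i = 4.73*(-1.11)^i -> [4.73, -5.25, 5.83, -6.47, 7.18]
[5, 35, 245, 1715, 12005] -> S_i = 5*7^i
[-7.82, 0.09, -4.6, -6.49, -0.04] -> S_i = Random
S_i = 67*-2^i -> [67, -134, 268, -536, 1072]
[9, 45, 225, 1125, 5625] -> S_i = 9*5^i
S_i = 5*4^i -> [5, 20, 80, 320, 1280]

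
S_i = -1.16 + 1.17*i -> [-1.16, 0.01, 1.18, 2.35, 3.52]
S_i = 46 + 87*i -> [46, 133, 220, 307, 394]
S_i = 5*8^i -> [5, 40, 320, 2560, 20480]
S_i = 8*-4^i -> [8, -32, 128, -512, 2048]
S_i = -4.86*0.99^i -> [-4.86, -4.81, -4.76, -4.72, -4.67]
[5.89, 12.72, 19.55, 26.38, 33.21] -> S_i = 5.89 + 6.83*i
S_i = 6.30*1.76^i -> [6.3, 11.09, 19.51, 34.35, 60.45]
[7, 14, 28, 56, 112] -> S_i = 7*2^i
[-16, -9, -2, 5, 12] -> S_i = -16 + 7*i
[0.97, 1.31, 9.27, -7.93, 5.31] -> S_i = Random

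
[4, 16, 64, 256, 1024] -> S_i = 4*4^i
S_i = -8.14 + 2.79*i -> [-8.14, -5.35, -2.56, 0.23, 3.02]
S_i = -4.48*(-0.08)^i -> [-4.48, 0.36, -0.03, 0.0, -0.0]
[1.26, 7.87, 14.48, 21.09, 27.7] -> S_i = 1.26 + 6.61*i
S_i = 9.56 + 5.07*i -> [9.56, 14.63, 19.7, 24.77, 29.84]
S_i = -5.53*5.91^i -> [-5.53, -32.68, -193.15, -1141.53, -6746.45]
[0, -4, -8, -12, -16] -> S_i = 0 + -4*i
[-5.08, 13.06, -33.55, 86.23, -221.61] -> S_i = -5.08*(-2.57)^i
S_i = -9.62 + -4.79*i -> [-9.62, -14.41, -19.2, -23.99, -28.78]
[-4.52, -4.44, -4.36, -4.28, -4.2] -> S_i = -4.52 + 0.08*i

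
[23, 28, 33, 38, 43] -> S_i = 23 + 5*i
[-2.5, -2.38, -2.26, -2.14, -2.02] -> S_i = -2.50 + 0.12*i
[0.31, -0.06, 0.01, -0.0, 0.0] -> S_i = 0.31*(-0.19)^i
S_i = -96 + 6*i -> [-96, -90, -84, -78, -72]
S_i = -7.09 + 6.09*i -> [-7.09, -1.0, 5.09, 11.18, 17.27]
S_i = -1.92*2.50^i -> [-1.92, -4.8, -12.0, -30.0, -75.0]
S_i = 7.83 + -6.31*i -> [7.83, 1.52, -4.79, -11.1, -17.41]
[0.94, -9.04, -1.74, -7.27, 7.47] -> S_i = Random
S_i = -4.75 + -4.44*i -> [-4.75, -9.19, -13.63, -18.07, -22.51]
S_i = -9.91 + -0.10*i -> [-9.91, -10.01, -10.11, -10.21, -10.31]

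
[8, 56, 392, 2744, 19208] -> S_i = 8*7^i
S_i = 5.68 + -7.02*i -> [5.68, -1.34, -8.36, -15.38, -22.4]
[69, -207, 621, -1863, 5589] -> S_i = 69*-3^i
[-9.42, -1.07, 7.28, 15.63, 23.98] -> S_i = -9.42 + 8.35*i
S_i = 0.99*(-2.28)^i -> [0.99, -2.26, 5.15, -11.73, 26.75]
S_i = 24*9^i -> [24, 216, 1944, 17496, 157464]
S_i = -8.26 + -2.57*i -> [-8.26, -10.83, -13.4, -15.97, -18.54]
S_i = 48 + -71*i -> [48, -23, -94, -165, -236]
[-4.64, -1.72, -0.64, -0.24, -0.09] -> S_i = -4.64*0.37^i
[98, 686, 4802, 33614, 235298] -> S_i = 98*7^i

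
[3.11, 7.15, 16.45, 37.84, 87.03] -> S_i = 3.11*2.30^i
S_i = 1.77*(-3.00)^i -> [1.77, -5.31, 15.93, -47.79, 143.37]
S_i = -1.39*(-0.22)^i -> [-1.39, 0.31, -0.07, 0.01, -0.0]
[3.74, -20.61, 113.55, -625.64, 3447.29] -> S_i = 3.74*(-5.51)^i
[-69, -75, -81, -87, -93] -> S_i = -69 + -6*i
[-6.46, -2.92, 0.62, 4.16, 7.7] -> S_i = -6.46 + 3.54*i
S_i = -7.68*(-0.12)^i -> [-7.68, 0.92, -0.11, 0.01, -0.0]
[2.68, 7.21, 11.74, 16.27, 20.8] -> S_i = 2.68 + 4.53*i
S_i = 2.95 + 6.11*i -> [2.95, 9.06, 15.17, 21.28, 27.39]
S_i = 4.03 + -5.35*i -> [4.03, -1.32, -6.67, -12.02, -17.37]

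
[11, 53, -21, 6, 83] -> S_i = Random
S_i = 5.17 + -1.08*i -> [5.17, 4.09, 3.01, 1.93, 0.85]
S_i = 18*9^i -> [18, 162, 1458, 13122, 118098]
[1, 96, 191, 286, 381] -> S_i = 1 + 95*i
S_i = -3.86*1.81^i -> [-3.86, -6.99, -12.65, -22.89, -41.43]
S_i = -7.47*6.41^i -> [-7.47, -47.88, -306.93, -1967.41, -12611.09]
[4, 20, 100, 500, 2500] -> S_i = 4*5^i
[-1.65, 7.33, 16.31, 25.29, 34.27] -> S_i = -1.65 + 8.98*i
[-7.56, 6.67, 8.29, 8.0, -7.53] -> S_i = Random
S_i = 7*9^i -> [7, 63, 567, 5103, 45927]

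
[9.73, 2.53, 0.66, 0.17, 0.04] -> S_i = 9.73*0.26^i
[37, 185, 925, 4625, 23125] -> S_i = 37*5^i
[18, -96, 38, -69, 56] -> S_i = Random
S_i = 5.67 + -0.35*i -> [5.67, 5.32, 4.97, 4.62, 4.27]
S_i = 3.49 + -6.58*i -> [3.49, -3.09, -9.67, -16.25, -22.83]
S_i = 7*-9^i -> [7, -63, 567, -5103, 45927]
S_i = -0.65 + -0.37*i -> [-0.65, -1.02, -1.39, -1.76, -2.13]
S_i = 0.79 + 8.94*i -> [0.79, 9.73, 18.67, 27.61, 36.55]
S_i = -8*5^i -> [-8, -40, -200, -1000, -5000]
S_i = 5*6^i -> [5, 30, 180, 1080, 6480]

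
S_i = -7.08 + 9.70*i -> [-7.08, 2.62, 12.32, 22.02, 31.72]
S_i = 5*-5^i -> [5, -25, 125, -625, 3125]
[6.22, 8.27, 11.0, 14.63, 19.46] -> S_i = 6.22*1.33^i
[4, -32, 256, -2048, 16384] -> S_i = 4*-8^i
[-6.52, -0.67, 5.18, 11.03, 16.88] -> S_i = -6.52 + 5.85*i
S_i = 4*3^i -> [4, 12, 36, 108, 324]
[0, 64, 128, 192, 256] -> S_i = 0 + 64*i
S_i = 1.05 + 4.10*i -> [1.05, 5.15, 9.25, 13.35, 17.45]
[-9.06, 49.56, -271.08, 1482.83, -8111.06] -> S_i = -9.06*(-5.47)^i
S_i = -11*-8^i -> [-11, 88, -704, 5632, -45056]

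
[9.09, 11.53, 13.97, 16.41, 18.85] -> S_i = 9.09 + 2.44*i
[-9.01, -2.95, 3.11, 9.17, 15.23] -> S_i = -9.01 + 6.06*i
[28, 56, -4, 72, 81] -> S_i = Random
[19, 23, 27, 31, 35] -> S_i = 19 + 4*i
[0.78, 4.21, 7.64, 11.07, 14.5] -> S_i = 0.78 + 3.43*i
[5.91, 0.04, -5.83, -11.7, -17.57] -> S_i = 5.91 + -5.87*i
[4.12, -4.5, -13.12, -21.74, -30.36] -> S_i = 4.12 + -8.62*i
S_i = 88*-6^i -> [88, -528, 3168, -19008, 114048]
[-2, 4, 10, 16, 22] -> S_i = -2 + 6*i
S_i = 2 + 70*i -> [2, 72, 142, 212, 282]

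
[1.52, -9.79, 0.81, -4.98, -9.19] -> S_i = Random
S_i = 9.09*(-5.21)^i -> [9.09, -47.36, 246.74, -1285.51, 6697.53]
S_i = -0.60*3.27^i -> [-0.6, -1.96, -6.42, -20.98, -68.6]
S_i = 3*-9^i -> [3, -27, 243, -2187, 19683]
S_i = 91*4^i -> [91, 364, 1456, 5824, 23296]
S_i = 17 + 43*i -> [17, 60, 103, 146, 189]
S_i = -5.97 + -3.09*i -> [-5.97, -9.06, -12.15, -15.24, -18.33]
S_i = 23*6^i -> [23, 138, 828, 4968, 29808]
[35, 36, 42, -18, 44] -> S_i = Random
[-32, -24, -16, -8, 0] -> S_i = -32 + 8*i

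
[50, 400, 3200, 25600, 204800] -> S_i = 50*8^i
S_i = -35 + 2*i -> [-35, -33, -31, -29, -27]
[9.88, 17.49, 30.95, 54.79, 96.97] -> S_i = 9.88*1.77^i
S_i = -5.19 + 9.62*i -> [-5.19, 4.43, 14.05, 23.67, 33.29]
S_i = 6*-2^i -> [6, -12, 24, -48, 96]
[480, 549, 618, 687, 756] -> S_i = 480 + 69*i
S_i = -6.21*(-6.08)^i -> [-6.21, 37.76, -229.56, 1395.73, -8486.06]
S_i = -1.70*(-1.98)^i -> [-1.7, 3.37, -6.66, 13.2, -26.13]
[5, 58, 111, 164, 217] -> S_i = 5 + 53*i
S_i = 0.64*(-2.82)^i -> [0.64, -1.8, 5.09, -14.35, 40.47]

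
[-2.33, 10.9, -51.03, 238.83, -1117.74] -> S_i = -2.33*(-4.68)^i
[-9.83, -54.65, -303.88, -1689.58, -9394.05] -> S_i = -9.83*5.56^i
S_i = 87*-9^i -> [87, -783, 7047, -63423, 570807]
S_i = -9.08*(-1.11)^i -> [-9.08, 10.08, -11.19, 12.42, -13.78]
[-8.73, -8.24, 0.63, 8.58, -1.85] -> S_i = Random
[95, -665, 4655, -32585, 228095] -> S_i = 95*-7^i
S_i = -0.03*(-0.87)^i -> [-0.03, 0.03, -0.02, 0.02, -0.02]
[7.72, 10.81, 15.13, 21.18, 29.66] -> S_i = 7.72*1.40^i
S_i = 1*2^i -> [1, 2, 4, 8, 16]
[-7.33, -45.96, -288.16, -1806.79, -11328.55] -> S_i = -7.33*6.27^i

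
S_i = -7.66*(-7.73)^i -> [-7.66, 59.21, -457.71, 3538.08, -27349.33]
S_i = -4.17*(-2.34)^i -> [-4.17, 9.76, -22.83, 53.43, -125.03]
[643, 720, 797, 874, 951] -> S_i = 643 + 77*i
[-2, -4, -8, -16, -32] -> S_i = -2*2^i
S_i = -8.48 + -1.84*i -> [-8.48, -10.32, -12.16, -14.0, -15.84]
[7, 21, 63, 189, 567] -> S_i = 7*3^i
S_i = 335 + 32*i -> [335, 367, 399, 431, 463]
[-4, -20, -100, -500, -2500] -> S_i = -4*5^i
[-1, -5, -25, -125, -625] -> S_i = -1*5^i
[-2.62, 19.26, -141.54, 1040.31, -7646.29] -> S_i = -2.62*(-7.35)^i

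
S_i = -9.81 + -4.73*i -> [-9.81, -14.54, -19.27, -24.0, -28.73]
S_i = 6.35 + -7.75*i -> [6.35, -1.4, -9.15, -16.9, -24.65]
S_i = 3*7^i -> [3, 21, 147, 1029, 7203]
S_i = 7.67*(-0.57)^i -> [7.67, -4.37, 2.49, -1.42, 0.81]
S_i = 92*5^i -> [92, 460, 2300, 11500, 57500]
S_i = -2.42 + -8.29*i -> [-2.42, -10.71, -19.0, -27.29, -35.58]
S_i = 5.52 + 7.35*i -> [5.52, 12.87, 20.22, 27.57, 34.92]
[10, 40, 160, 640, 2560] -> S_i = 10*4^i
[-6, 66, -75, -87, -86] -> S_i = Random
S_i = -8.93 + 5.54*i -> [-8.93, -3.39, 2.15, 7.69, 13.23]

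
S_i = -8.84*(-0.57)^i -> [-8.84, 5.04, -2.87, 1.64, -0.93]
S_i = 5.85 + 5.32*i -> [5.85, 11.17, 16.49, 21.81, 27.13]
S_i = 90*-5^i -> [90, -450, 2250, -11250, 56250]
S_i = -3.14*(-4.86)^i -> [-3.14, 15.26, -74.17, 360.44, -1751.76]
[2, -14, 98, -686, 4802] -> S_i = 2*-7^i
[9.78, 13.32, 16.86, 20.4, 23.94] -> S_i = 9.78 + 3.54*i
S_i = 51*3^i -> [51, 153, 459, 1377, 4131]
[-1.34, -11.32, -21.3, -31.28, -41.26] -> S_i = -1.34 + -9.98*i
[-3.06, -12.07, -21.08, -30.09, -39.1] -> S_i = -3.06 + -9.01*i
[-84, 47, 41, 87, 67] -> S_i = Random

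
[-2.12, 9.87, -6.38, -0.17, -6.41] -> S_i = Random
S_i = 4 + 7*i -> [4, 11, 18, 25, 32]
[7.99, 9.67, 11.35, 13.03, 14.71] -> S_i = 7.99 + 1.68*i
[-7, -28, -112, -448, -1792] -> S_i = -7*4^i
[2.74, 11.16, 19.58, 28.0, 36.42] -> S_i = 2.74 + 8.42*i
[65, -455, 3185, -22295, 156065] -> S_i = 65*-7^i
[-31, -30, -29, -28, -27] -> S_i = -31 + 1*i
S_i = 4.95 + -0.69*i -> [4.95, 4.26, 3.57, 2.88, 2.19]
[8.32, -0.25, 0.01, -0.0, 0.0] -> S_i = 8.32*(-0.03)^i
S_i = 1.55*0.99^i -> [1.55, 1.53, 1.52, 1.5, 1.49]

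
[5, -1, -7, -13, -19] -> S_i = 5 + -6*i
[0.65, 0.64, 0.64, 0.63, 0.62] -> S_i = 0.65*0.99^i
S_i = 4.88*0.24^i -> [4.88, 1.17, 0.28, 0.07, 0.02]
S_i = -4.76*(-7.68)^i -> [-4.76, 36.56, -280.76, 2156.21, -16559.68]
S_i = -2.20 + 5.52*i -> [-2.2, 3.32, 8.84, 14.36, 19.88]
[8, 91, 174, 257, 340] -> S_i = 8 + 83*i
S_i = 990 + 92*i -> [990, 1082, 1174, 1266, 1358]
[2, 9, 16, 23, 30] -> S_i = 2 + 7*i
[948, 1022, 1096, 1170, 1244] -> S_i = 948 + 74*i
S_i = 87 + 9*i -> [87, 96, 105, 114, 123]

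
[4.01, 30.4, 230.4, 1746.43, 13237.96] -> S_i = 4.01*7.58^i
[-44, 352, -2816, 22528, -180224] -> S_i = -44*-8^i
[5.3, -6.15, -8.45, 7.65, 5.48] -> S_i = Random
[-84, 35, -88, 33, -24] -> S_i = Random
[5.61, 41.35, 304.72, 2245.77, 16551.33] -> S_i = 5.61*7.37^i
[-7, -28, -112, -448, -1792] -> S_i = -7*4^i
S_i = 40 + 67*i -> [40, 107, 174, 241, 308]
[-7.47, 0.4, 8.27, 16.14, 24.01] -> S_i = -7.47 + 7.87*i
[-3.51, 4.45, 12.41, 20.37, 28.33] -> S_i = -3.51 + 7.96*i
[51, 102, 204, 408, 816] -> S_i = 51*2^i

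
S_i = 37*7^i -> [37, 259, 1813, 12691, 88837]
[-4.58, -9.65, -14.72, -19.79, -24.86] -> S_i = -4.58 + -5.07*i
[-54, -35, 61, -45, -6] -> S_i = Random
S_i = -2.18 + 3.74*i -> [-2.18, 1.56, 5.3, 9.04, 12.78]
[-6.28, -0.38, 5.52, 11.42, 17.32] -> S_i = -6.28 + 5.90*i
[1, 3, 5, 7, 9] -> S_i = 1 + 2*i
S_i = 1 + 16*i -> [1, 17, 33, 49, 65]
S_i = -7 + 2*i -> [-7, -5, -3, -1, 1]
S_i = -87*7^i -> [-87, -609, -4263, -29841, -208887]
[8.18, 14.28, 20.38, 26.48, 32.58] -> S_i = 8.18 + 6.10*i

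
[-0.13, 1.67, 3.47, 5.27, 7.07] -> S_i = -0.13 + 1.80*i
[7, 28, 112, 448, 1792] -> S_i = 7*4^i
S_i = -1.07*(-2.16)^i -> [-1.07, 2.31, -4.99, 10.78, -23.29]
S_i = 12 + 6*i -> [12, 18, 24, 30, 36]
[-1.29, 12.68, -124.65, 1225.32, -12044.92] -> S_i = -1.29*(-9.83)^i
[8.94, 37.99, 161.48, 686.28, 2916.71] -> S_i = 8.94*4.25^i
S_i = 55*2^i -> [55, 110, 220, 440, 880]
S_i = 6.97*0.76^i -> [6.97, 5.3, 4.03, 3.06, 2.33]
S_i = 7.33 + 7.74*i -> [7.33, 15.07, 22.81, 30.55, 38.29]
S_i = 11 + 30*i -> [11, 41, 71, 101, 131]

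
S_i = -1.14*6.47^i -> [-1.14, -7.38, -47.72, -308.76, -1997.66]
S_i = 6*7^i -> [6, 42, 294, 2058, 14406]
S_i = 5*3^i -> [5, 15, 45, 135, 405]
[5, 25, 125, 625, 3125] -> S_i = 5*5^i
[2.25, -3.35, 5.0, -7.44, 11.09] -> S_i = 2.25*(-1.49)^i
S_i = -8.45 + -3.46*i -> [-8.45, -11.91, -15.37, -18.83, -22.29]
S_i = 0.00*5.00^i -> [0.0, 0.0, 0.0, 0.0, 0.0]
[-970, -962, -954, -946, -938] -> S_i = -970 + 8*i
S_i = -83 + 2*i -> [-83, -81, -79, -77, -75]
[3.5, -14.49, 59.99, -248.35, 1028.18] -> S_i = 3.50*(-4.14)^i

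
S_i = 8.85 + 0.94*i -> [8.85, 9.79, 10.73, 11.67, 12.61]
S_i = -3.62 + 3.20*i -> [-3.62, -0.42, 2.78, 5.98, 9.18]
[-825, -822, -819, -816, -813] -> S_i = -825 + 3*i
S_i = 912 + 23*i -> [912, 935, 958, 981, 1004]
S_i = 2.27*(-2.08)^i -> [2.27, -4.72, 9.82, -20.43, 42.49]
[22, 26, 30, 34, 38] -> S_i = 22 + 4*i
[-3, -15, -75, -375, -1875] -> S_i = -3*5^i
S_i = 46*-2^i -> [46, -92, 184, -368, 736]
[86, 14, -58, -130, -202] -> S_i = 86 + -72*i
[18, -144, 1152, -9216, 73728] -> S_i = 18*-8^i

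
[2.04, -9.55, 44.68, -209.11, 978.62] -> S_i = 2.04*(-4.68)^i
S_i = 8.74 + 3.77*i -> [8.74, 12.51, 16.28, 20.05, 23.82]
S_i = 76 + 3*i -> [76, 79, 82, 85, 88]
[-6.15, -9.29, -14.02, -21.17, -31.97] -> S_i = -6.15*1.51^i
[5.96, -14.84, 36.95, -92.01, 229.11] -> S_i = 5.96*(-2.49)^i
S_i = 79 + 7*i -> [79, 86, 93, 100, 107]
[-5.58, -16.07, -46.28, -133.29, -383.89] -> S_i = -5.58*2.88^i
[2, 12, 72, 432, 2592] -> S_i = 2*6^i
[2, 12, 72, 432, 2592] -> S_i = 2*6^i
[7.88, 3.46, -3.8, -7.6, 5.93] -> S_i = Random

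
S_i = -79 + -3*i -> [-79, -82, -85, -88, -91]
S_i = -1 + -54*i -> [-1, -55, -109, -163, -217]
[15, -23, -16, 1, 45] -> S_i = Random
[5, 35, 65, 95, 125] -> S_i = 5 + 30*i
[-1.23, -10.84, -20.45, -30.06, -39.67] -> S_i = -1.23 + -9.61*i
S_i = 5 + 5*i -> [5, 10, 15, 20, 25]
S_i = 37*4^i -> [37, 148, 592, 2368, 9472]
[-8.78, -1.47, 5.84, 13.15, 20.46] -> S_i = -8.78 + 7.31*i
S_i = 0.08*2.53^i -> [0.08, 0.2, 0.51, 1.3, 3.28]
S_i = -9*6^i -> [-9, -54, -324, -1944, -11664]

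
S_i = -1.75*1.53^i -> [-1.75, -2.68, -4.1, -6.27, -9.59]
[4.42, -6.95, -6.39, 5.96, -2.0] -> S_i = Random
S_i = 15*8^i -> [15, 120, 960, 7680, 61440]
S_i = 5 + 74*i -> [5, 79, 153, 227, 301]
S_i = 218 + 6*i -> [218, 224, 230, 236, 242]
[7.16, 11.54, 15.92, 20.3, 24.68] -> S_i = 7.16 + 4.38*i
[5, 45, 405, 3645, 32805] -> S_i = 5*9^i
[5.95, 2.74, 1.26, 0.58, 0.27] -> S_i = 5.95*0.46^i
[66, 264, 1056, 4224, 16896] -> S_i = 66*4^i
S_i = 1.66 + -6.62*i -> [1.66, -4.96, -11.58, -18.2, -24.82]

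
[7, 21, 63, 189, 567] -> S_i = 7*3^i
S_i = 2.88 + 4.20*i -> [2.88, 7.08, 11.28, 15.48, 19.68]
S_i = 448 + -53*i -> [448, 395, 342, 289, 236]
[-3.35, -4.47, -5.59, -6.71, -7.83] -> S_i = -3.35 + -1.12*i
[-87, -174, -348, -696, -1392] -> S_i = -87*2^i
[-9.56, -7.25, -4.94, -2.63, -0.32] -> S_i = -9.56 + 2.31*i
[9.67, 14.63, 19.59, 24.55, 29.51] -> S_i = 9.67 + 4.96*i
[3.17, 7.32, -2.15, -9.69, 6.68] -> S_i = Random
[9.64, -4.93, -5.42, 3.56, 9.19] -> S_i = Random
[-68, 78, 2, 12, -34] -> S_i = Random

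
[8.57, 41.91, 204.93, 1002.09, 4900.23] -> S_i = 8.57*4.89^i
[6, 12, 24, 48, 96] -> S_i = 6*2^i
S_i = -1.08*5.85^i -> [-1.08, -6.32, -36.96, -216.22, -1264.87]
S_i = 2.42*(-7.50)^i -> [2.42, -18.15, 136.12, -1020.94, 7657.03]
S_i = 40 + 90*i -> [40, 130, 220, 310, 400]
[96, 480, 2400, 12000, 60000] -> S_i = 96*5^i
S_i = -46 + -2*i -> [-46, -48, -50, -52, -54]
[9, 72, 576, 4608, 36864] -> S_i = 9*8^i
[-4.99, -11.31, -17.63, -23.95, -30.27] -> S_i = -4.99 + -6.32*i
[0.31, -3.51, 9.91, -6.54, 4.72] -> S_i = Random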